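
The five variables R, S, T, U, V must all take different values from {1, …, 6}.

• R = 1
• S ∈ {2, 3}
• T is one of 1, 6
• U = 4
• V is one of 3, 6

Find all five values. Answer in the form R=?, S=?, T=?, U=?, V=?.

R's domain is down to {1}, so R = 1. So T can't be 1.
T has just one choice, so T = 6. Eliminate 6 elsewhere: V.
U's domain is down to {4}, so U = 4.
V must be 3 (only option left). Eliminate 3 elsewhere: S.
S must be 2 (only option left).

R=1, S=2, T=6, U=4, V=3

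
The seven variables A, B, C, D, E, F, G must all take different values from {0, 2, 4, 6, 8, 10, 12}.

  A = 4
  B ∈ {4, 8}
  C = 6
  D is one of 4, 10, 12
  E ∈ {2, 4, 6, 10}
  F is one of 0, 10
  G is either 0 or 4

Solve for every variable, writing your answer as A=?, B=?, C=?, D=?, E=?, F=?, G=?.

A must be 4 (only option left). Remove 4 from B, D, E, G.
B's domain is down to {8}, so B = 8.
C has just one choice, so C = 6. So E can't be 6.
G's domain is down to {0}, so G = 0. Remove 0 from F.
F's domain is down to {10}, so F = 10. Strike 10 from D, E.
That leaves D = 12.
E must be 2 (only option left).

A=4, B=8, C=6, D=12, E=2, F=10, G=0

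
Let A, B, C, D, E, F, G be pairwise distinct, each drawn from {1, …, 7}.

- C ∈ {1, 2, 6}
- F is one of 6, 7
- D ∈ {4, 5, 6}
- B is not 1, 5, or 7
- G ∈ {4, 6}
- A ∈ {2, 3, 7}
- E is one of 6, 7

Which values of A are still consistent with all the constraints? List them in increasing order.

Among the 7 variables, 1 fits only C (and all 7 values in {1, 2, 3, 4, 5, 6, 7} must be used), so C = 1.
Among the 6 still-open variables, 5 fits only D (and all 6 values in {2, 3, 4, 5, 6, 7} must be used), so D = 5.
E and F share exactly the 2 values {6, 7}; by pigeonhole those values go to them, so strike 6, 7 from A, B, G.
That leaves G = 4. Remove 4 from B.
No further eliminations apply; A can still be any of 2, 3.

2, 3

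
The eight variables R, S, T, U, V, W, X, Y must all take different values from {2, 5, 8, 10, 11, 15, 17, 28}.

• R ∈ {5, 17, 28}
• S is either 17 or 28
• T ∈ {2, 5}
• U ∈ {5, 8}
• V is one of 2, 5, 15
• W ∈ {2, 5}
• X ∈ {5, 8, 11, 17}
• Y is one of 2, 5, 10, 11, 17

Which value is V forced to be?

The 8 variables together cover exactly {2, 5, 8, 10, 11, 15, 17, 28} — 8 values for 8 variables — and 10 appears only in Y's list, so Y = 10.
The 7 still-open variables together cover exactly {2, 5, 8, 11, 15, 17, 28} — 7 values for 7 variables — and 11 appears only in X's list, so X = 11.
Among the 6 still-open variables, 8 fits only U (and all 6 values in {2, 5, 8, 15, 17, 28} must be used), so U = 8.
The 5 still-open variables draw from only 5 values {2, 5, 15, 17, 28}, so each is used; only V can be 15, hence V = 15.

15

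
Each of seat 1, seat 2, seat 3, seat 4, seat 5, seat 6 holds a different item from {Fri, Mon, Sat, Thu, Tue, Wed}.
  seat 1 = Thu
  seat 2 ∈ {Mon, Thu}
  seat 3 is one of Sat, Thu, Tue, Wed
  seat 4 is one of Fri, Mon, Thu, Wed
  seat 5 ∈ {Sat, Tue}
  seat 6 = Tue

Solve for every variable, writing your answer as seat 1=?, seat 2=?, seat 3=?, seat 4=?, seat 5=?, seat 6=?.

seat 1=Thu, seat 2=Mon, seat 3=Wed, seat 4=Fri, seat 5=Sat, seat 6=Tue

seat 1 has just one choice, so seat 1 = Thu. So seat 2, seat 3, seat 4 can't be Thu.
seat 2 must be Mon (only option left). Eliminate Mon elsewhere: seat 4.
That leaves seat 6 = Tue. So seat 3, seat 5 can't be Tue.
seat 5 has just one choice, so seat 5 = Sat. Eliminate Sat elsewhere: seat 3.
That leaves seat 3 = Wed. Strike Wed from seat 4.
seat 4 has just one choice, so seat 4 = Fri.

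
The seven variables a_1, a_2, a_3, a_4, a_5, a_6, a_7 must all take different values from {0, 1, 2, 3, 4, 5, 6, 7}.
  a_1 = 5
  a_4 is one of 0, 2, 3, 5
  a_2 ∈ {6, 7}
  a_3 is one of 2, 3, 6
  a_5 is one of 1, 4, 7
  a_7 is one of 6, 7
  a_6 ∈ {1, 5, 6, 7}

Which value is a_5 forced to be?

a_1's domain is down to {5}, so a_1 = 5. So a_4, a_6 can't be 5.
a_2 and a_7 share exactly the 2 values {6, 7}; by pigeonhole those values go to them, so strike 6, 7 from a_3, a_5, a_6.
a_6 has just one choice, so a_6 = 1. Remove 1 from a_5.
So a_5 = 4.

4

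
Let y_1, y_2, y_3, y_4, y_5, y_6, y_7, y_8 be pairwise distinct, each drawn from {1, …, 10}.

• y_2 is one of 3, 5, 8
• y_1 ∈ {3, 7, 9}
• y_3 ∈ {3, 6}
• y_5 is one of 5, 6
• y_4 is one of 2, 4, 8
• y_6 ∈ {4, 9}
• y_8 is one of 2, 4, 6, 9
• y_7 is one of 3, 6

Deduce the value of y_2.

8

The 8 variables together cover exactly {2, 3, 4, 5, 6, 7, 8, 9} — 8 values for 8 variables — and 7 appears only in y_1's list, so y_1 = 7.
y_3 and y_7 between them cover only {3, 6} — a naked pair. Remove those values from y_2, y_5, y_8.
y_5 must be 5 (only option left). Eliminate 5 elsewhere: y_2.
So y_2 = 8.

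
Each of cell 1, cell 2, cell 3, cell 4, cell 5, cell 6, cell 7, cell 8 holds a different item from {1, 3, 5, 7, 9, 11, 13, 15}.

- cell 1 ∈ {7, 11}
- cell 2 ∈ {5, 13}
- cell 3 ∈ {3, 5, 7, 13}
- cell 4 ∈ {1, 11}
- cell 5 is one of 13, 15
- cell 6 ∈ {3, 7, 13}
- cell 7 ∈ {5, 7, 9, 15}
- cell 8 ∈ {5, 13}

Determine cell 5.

The 8 variables draw from only 8 values {1, 3, 5, 7, 9, 11, 13, 15}, so each is used; only cell 4 can be 1, hence cell 4 = 1.
The 7 still-open variables together cover exactly {3, 5, 7, 9, 11, 13, 15} — 7 values for 7 variables — and 9 appears only in cell 7's list, so cell 7 = 9.
Among the 6 still-open variables, 11 fits only cell 1 (and all 6 values in {3, 5, 7, 11, 13, 15} must be used), so cell 1 = 11.
The 5 still-open variables together cover exactly {3, 5, 7, 13, 15} — 5 values for 5 variables — and 15 appears only in cell 5's list, so cell 5 = 15.

15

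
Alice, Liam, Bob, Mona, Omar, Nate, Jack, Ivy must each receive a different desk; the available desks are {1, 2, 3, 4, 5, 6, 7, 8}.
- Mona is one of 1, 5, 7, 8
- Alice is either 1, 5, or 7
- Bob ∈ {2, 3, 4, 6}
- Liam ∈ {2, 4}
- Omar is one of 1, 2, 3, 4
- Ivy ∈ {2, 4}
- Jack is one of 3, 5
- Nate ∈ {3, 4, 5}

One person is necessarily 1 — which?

Omar

The 8 variables draw from only 8 values {1, 2, 3, 4, 5, 6, 7, 8}, so each is used; only Bob can be 6, hence Bob = 6.
Among the 7 still-open variables, 8 fits only Mona (and all 7 values in {1, 2, 3, 4, 5, 7, 8} must be used), so Mona = 8.
Among the 6 still-open variables, 7 fits only Alice (and all 6 values in {1, 2, 3, 4, 5, 7} must be used), so Alice = 7.
The 5 still-open variables draw from only 5 values {1, 2, 3, 4, 5}, so each is used; only Omar can be 1, hence Omar = 1.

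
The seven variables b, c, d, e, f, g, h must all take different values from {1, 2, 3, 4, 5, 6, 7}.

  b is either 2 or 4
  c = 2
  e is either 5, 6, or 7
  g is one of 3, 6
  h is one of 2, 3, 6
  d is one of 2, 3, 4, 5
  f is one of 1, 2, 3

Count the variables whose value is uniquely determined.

5

c must be 2 (only option left). Eliminate 2 elsewhere: b, d, f, h.
That leaves b = 4. Eliminate 4 elsewhere: d.
Among the 5 still-open variables, 1 fits only f (and all 5 values in {1, 3, 5, 6, 7} must be used), so f = 1.
The 4 still-open variables together cover exactly {3, 5, 6, 7} — 4 values for 4 variables — and 7 appears only in e's list, so e = 7.
Among the 3 still-open variables, 5 fits only d (and all 3 values in {3, 5, 6} must be used), so d = 5.
Determined: b=4, c=2, d=5, e=7, f=1. The other variables each still have more than one consistent value. That makes 5.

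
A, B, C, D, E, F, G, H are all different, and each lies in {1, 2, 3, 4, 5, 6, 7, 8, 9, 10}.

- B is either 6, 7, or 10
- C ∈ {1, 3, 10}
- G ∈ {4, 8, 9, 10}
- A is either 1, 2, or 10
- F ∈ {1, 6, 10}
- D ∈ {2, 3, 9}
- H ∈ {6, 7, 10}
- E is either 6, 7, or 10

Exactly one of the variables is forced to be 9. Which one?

B, E, H between them cover only {6, 7, 10} — a naked triple. Remove those values from A, C, F, G.
F has just one choice, so F = 1. Strike 1 from A, C.
A has just one choice, so A = 2. So D can't be 2.
C's domain is down to {3}, so C = 3. So D can't be 3.
So 9 goes to D.

D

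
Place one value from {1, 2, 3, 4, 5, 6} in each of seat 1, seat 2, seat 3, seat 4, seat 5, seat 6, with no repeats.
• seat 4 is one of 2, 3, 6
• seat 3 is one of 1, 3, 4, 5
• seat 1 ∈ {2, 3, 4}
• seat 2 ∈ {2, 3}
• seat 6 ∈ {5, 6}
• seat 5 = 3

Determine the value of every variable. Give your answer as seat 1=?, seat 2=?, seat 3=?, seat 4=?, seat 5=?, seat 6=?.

seat 1=4, seat 2=2, seat 3=1, seat 4=6, seat 5=3, seat 6=5

seat 5 must be 3 (only option left). So seat 1, seat 2, seat 3, seat 4 can't be 3.
seat 2 has just one choice, so seat 2 = 2. So seat 1, seat 4 can't be 2.
seat 4 has just one choice, so seat 4 = 6. Strike 6 from seat 6.
seat 6's domain is down to {5}, so seat 6 = 5. Remove 5 from seat 3.
seat 1 has just one choice, so seat 1 = 4. Eliminate 4 elsewhere: seat 3.
seat 3 must be 1 (only option left).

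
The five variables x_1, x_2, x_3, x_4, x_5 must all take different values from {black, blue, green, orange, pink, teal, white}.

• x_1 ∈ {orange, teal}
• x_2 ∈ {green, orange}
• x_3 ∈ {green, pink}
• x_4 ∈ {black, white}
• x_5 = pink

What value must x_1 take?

teal

x_5 has just one choice, so x_5 = pink. So x_3 can't be pink.
x_3's domain is down to {green}, so x_3 = green. Eliminate green elsewhere: x_2.
x_2 has just one choice, so x_2 = orange. Eliminate orange elsewhere: x_1.
So x_1 = teal.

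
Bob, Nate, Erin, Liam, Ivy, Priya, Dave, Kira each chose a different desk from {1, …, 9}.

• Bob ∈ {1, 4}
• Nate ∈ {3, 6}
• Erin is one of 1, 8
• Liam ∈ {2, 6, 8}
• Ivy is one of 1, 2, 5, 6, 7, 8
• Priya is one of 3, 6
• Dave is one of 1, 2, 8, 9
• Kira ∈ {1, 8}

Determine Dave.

Nate and Priya share exactly the 2 values {3, 6}; by pigeonhole those values go to them, so strike 3, 6 from Liam, Ivy.
Erin and Kira share exactly the 2 values {1, 8}; by pigeonhole those values go to them, so strike 1, 8 from Bob, Liam, Ivy, Dave.
Bob has just one choice, so Bob = 4.
That leaves Liam = 2. So Ivy, Dave can't be 2.
So Dave = 9.

9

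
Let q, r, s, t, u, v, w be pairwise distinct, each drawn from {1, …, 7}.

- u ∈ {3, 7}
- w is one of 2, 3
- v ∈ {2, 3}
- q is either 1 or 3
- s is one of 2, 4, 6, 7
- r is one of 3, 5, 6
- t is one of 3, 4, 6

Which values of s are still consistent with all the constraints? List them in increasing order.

The 7 variables draw from only 7 values {1, 2, 3, 4, 5, 6, 7}, so each is used; only q can be 1, hence q = 1.
The 6 still-open variables together cover exactly {2, 3, 4, 5, 6, 7} — 6 values for 6 variables — and 5 appears only in r's list, so r = 5.
v and w share exactly the 2 values {2, 3}; by pigeonhole those values go to them, so strike 2, 3 from s, t, u.
u has just one choice, so u = 7. Eliminate 7 elsewhere: s.
No further eliminations apply; s can still be any of 4, 6.

4, 6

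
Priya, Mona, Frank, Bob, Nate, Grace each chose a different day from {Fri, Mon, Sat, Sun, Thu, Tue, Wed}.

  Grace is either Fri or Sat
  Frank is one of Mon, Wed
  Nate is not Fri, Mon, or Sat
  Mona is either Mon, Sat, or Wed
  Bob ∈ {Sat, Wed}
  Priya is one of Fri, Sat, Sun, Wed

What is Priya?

Mona, Frank, Bob between them cover only {Mon, Sat, Wed} — a naked triple. Remove those values from Priya, Nate, Grace.
Grace has just one choice, so Grace = Fri. Remove Fri from Priya.
So Priya = Sun.

Sun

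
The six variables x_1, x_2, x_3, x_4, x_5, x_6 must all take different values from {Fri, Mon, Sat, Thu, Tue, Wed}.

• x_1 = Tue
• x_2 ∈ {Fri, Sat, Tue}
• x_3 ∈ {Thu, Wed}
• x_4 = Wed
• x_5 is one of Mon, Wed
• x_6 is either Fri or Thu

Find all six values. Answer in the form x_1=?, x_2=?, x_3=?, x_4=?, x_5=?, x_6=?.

x_1=Tue, x_2=Sat, x_3=Thu, x_4=Wed, x_5=Mon, x_6=Fri

x_1 must be Tue (only option left). Remove Tue from x_2.
x_4 must be Wed (only option left). Remove Wed from x_3, x_5.
x_5's domain is down to {Mon}, so x_5 = Mon.
x_3's domain is down to {Thu}, so x_3 = Thu. Strike Thu from x_6.
x_6 has just one choice, so x_6 = Fri. Eliminate Fri elsewhere: x_2.
x_2 must be Sat (only option left).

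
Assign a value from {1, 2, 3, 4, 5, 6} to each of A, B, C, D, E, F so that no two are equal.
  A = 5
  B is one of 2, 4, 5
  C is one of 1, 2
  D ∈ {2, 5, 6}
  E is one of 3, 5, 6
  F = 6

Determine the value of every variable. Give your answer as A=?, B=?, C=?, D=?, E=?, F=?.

A must be 5 (only option left). Eliminate 5 elsewhere: B, D, E.
F has just one choice, so F = 6. So D, E can't be 6.
D's domain is down to {2}, so D = 2. Remove 2 from B, C.
E must be 3 (only option left).
B's domain is down to {4}, so B = 4.
C has just one choice, so C = 1.

A=5, B=4, C=1, D=2, E=3, F=6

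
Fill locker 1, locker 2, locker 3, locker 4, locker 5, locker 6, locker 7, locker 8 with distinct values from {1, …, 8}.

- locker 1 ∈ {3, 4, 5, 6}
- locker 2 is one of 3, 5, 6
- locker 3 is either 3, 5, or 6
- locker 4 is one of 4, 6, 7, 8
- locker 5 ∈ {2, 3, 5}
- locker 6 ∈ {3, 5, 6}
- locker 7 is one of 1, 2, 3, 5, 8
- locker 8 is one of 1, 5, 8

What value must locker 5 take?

The 8 variables together cover exactly {1, 2, 3, 4, 5, 6, 7, 8} — 8 values for 8 variables — and 7 appears only in locker 4's list, so locker 4 = 7.
The 7 still-open variables draw from only 7 values {1, 2, 3, 4, 5, 6, 8}, so each is used; only locker 1 can be 4, hence locker 1 = 4.
locker 2, locker 3, locker 6 between them cover only {3, 5, 6} — a naked triple. Remove those values from locker 5, locker 7, locker 8.
So locker 5 = 2.

2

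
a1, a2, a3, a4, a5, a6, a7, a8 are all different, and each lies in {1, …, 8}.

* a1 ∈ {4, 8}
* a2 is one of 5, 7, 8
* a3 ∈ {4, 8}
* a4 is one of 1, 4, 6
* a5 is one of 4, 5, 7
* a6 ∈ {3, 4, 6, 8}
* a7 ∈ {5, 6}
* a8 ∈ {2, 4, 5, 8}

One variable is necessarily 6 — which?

a7

The 8 variables draw from only 8 values {1, 2, 3, 4, 5, 6, 7, 8}, so each is used; only a4 can be 1, hence a4 = 1.
Among the 7 still-open variables, 2 fits only a8 (and all 7 values in {2, 3, 4, 5, 6, 7, 8} must be used), so a8 = 2.
The 6 still-open variables together cover exactly {3, 4, 5, 6, 7, 8} — 6 values for 6 variables — and 3 appears only in a6's list, so a6 = 3.
The 5 still-open variables together cover exactly {4, 5, 6, 7, 8} — 5 values for 5 variables — and 6 appears only in a7's list, so a7 = 6.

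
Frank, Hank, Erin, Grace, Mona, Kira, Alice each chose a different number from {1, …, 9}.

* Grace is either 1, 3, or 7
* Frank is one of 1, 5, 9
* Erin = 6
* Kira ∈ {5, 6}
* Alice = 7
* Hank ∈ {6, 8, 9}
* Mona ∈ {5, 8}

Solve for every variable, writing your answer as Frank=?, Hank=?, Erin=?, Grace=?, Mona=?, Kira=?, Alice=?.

Erin has just one choice, so Erin = 6. Strike 6 from Hank, Kira.
That leaves Kira = 5. Strike 5 from Frank, Mona.
That leaves Alice = 7. Eliminate 7 elsewhere: Grace.
Mona has just one choice, so Mona = 8. Strike 8 from Hank.
Hank has just one choice, so Hank = 9. Eliminate 9 elsewhere: Frank.
Frank has just one choice, so Frank = 1. So Grace can't be 1.
Grace must be 3 (only option left).

Frank=1, Hank=9, Erin=6, Grace=3, Mona=8, Kira=5, Alice=7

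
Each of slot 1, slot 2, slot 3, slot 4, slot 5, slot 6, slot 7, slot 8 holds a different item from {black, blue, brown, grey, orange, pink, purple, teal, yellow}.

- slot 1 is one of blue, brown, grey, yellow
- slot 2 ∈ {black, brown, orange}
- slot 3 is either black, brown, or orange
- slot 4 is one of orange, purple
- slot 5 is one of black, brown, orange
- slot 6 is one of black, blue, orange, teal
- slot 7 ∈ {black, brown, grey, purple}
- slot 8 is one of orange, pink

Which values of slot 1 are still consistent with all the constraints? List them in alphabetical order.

blue, yellow

The 3 variables slot 2, slot 3, slot 5 are confined to {black, brown, orange}, which locks those values in; drop them from slot 1, slot 4, slot 6, slot 7, slot 8.
slot 4's domain is down to {purple}, so slot 4 = purple. Eliminate purple elsewhere: slot 7.
slot 7 has just one choice, so slot 7 = grey. Remove grey from slot 1.
slot 8 has just one choice, so slot 8 = pink.
No further eliminations apply; slot 1 can still be any of blue, yellow.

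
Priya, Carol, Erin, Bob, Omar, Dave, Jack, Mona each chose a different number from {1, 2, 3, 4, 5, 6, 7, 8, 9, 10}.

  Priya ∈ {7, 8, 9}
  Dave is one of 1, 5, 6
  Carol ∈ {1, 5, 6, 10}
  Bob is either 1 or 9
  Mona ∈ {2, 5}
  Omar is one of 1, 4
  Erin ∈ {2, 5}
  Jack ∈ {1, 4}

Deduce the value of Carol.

Erin and Mona between them cover only {2, 5} — a naked pair. Remove those values from Carol, Dave.
The 2 variables Omar and Jack are confined to {1, 4}, which locks those values in; drop them from Carol, Bob, Dave.
Bob's domain is down to {9}, so Bob = 9. Eliminate 9 elsewhere: Priya.
Dave has just one choice, so Dave = 6. Remove 6 from Carol.
So Carol = 10.

10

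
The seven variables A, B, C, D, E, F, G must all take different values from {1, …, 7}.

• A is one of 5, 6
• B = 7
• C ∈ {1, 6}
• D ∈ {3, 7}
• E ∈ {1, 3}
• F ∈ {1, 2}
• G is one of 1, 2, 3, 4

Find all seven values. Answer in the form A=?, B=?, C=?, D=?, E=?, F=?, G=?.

A=5, B=7, C=6, D=3, E=1, F=2, G=4

B must be 7 (only option left). Eliminate 7 elsewhere: D.
That leaves D = 3. Strike 3 from E, G.
E must be 1 (only option left). Remove 1 from C, F, G.
F's domain is down to {2}, so F = 2. Strike 2 from G.
G's domain is down to {4}, so G = 4.
C must be 6 (only option left). Strike 6 from A.
That leaves A = 5.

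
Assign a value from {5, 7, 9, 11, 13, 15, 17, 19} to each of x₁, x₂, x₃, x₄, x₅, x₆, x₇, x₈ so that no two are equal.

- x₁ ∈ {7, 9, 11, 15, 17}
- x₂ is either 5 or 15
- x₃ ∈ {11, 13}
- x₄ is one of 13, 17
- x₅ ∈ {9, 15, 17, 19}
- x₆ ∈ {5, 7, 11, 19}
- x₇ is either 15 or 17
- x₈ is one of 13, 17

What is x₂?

The 2 variables x₄ and x₈ are confined to {13, 17}, which locks those values in; drop them from x₁, x₃, x₅, x₇.
x₃ has just one choice, so x₃ = 11. Eliminate 11 elsewhere: x₁, x₆.
x₇'s domain is down to {15}, so x₇ = 15. Remove 15 from x₁, x₂, x₅.
So x₂ = 5.

5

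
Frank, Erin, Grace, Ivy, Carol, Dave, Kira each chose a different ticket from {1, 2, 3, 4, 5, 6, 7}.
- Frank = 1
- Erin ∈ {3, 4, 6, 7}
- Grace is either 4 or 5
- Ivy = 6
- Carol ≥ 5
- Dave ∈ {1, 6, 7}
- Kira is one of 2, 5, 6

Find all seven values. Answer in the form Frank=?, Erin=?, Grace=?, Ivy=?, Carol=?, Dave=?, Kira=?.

Frank=1, Erin=3, Grace=4, Ivy=6, Carol=5, Dave=7, Kira=2

Frank must be 1 (only option left). So Dave can't be 1.
Ivy must be 6 (only option left). Strike 6 from Erin, Carol, Dave, Kira.
Dave's domain is down to {7}, so Dave = 7. Eliminate 7 elsewhere: Erin, Carol.
That leaves Carol = 5. So Grace, Kira can't be 5.
Kira has just one choice, so Kira = 2.
Grace must be 4 (only option left). Strike 4 from Erin.
That leaves Erin = 3.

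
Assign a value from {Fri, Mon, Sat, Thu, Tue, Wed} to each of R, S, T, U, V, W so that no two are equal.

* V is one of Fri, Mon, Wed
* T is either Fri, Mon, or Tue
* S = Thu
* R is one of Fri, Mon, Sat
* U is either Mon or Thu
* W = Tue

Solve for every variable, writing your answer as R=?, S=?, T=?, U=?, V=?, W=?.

S's domain is down to {Thu}, so S = Thu. Remove Thu from U.
That leaves U = Mon. Eliminate Mon elsewhere: R, T, V.
W's domain is down to {Tue}, so W = Tue. So T can't be Tue.
T has just one choice, so T = Fri. Remove Fri from R, V.
That leaves V = Wed.
R has just one choice, so R = Sat.

R=Sat, S=Thu, T=Fri, U=Mon, V=Wed, W=Tue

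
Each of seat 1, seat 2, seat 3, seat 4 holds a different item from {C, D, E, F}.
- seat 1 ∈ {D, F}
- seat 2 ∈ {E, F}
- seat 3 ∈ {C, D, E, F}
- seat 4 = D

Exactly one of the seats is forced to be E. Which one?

seat 2

seat 4's domain is down to {D}, so seat 4 = D. So seat 1, seat 3 can't be D.
seat 1's domain is down to {F}, so seat 1 = F. Remove F from seat 2, seat 3.
So E goes to seat 2.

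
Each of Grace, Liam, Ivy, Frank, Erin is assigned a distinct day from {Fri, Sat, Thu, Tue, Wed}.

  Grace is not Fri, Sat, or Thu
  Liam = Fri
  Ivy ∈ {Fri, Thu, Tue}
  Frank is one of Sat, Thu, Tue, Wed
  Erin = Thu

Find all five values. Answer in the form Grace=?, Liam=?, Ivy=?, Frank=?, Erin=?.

Grace=Wed, Liam=Fri, Ivy=Tue, Frank=Sat, Erin=Thu

Liam's domain is down to {Fri}, so Liam = Fri. Strike Fri from Ivy.
Erin must be Thu (only option left). Remove Thu from Ivy, Frank.
Ivy has just one choice, so Ivy = Tue. Remove Tue from Grace, Frank.
Grace has just one choice, so Grace = Wed. Eliminate Wed elsewhere: Frank.
That leaves Frank = Sat.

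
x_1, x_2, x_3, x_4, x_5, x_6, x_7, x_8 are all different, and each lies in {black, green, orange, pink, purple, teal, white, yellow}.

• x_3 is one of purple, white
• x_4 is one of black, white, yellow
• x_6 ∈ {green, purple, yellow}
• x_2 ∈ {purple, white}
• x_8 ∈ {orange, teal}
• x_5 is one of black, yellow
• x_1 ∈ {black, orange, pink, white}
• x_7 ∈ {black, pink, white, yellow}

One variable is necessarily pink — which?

x_7

The 8 variables together cover exactly {black, green, orange, pink, purple, teal, white, yellow} — 8 values for 8 variables — and green appears only in x_6's list, so x_6 = green.
The 7 still-open variables together cover exactly {black, orange, pink, purple, teal, white, yellow} — 7 values for 7 variables — and teal appears only in x_8's list, so x_8 = teal.
Among the 6 still-open variables, orange fits only x_1 (and all 6 values in {black, orange, pink, purple, white, yellow} must be used), so x_1 = orange.
The 5 still-open variables draw from only 5 values {black, pink, purple, white, yellow}, so each is used; only x_7 can be pink, hence x_7 = pink.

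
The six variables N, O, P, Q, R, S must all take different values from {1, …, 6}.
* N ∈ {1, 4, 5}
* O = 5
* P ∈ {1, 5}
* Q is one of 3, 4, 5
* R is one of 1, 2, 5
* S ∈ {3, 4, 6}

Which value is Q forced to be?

3

O has just one choice, so O = 5. So N, P, Q, R can't be 5.
That leaves P = 1. So N, R can't be 1.
That leaves R = 2.
N must be 4 (only option left). So Q, S can't be 4.
So Q = 3.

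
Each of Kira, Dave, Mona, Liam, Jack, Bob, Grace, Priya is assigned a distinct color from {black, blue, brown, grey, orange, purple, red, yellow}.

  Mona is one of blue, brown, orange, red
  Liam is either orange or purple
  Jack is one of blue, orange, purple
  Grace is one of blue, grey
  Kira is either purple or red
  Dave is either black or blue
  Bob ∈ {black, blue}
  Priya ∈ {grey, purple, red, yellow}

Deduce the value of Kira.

Among the 8 variables, brown fits only Mona (and all 8 values in {black, blue, brown, grey, orange, purple, red, yellow} must be used), so Mona = brown.
Among the 7 still-open variables, yellow fits only Priya (and all 7 values in {black, blue, grey, orange, purple, red, yellow} must be used), so Priya = yellow.
The 6 still-open variables together cover exactly {black, blue, grey, orange, purple, red} — 6 values for 6 variables — and grey appears only in Grace's list, so Grace = grey.
Among the 5 still-open variables, red fits only Kira (and all 5 values in {black, blue, orange, purple, red} must be used), so Kira = red.

red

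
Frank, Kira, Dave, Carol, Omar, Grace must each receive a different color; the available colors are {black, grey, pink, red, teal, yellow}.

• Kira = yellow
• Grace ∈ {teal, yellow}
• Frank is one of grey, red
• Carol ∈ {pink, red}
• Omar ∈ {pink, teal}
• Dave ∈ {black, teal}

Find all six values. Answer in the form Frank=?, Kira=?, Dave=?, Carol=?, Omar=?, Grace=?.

Kira must be yellow (only option left). Eliminate yellow elsewhere: Grace.
Grace must be teal (only option left). So Dave, Omar can't be teal.
Dave's domain is down to {black}, so Dave = black.
Omar's domain is down to {pink}, so Omar = pink. Strike pink from Carol.
Carol has just one choice, so Carol = red. Remove red from Frank.
Frank has just one choice, so Frank = grey.

Frank=grey, Kira=yellow, Dave=black, Carol=red, Omar=pink, Grace=teal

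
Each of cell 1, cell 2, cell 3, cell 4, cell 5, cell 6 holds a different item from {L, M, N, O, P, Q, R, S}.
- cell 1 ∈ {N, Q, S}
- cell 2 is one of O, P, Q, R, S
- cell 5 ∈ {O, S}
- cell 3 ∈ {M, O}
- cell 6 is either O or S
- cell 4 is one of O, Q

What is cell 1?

The 2 variables cell 5 and cell 6 are confined to {O, S}, which locks those values in; drop them from cell 1, cell 2, cell 3, cell 4.
cell 3's domain is down to {M}, so cell 3 = M.
That leaves cell 4 = Q. Remove Q from cell 1, cell 2.
So cell 1 = N.

N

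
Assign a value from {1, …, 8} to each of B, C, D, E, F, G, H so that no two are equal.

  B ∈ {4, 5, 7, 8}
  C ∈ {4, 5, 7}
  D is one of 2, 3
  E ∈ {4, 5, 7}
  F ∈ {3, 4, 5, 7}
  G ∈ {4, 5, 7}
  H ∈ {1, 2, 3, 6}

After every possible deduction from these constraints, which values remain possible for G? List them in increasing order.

C, E, G share exactly the 3 values {4, 5, 7}; by pigeonhole those values go to them, so strike 4, 5, 7 from B, F.
B's domain is down to {8}, so B = 8.
F must be 3 (only option left). Remove 3 from D, H.
That leaves D = 2. Remove 2 from H.
No further eliminations apply; G can still be any of 4, 5, 7.

4, 5, 7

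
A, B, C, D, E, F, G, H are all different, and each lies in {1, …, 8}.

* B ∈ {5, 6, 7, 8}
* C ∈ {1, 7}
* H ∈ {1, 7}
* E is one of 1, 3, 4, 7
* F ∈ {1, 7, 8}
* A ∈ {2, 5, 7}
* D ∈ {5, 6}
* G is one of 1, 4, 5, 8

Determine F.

8

Among the 8 variables, 2 fits only A (and all 8 values in {1, 2, 3, 4, 5, 6, 7, 8} must be used), so A = 2.
The 7 still-open variables together cover exactly {1, 3, 4, 5, 6, 7, 8} — 7 values for 7 variables — and 3 appears only in E's list, so E = 3.
The 6 still-open variables draw from only 6 values {1, 4, 5, 6, 7, 8}, so each is used; only G can be 4, hence G = 4.
The 2 variables C and H are confined to {1, 7}, which locks those values in; drop them from B, F.
So F = 8.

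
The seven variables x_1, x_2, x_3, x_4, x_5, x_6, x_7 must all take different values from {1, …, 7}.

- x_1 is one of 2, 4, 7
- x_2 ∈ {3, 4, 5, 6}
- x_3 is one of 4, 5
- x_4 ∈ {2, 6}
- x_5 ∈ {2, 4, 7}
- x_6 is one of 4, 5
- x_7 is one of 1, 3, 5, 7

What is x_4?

6

The 7 variables together cover exactly {1, 2, 3, 4, 5, 6, 7} — 7 values for 7 variables — and 1 appears only in x_7's list, so x_7 = 1.
The 6 still-open variables draw from only 6 values {2, 3, 4, 5, 6, 7}, so each is used; only x_2 can be 3, hence x_2 = 3.
The 5 still-open variables draw from only 5 values {2, 4, 5, 6, 7}, so each is used; only x_4 can be 6, hence x_4 = 6.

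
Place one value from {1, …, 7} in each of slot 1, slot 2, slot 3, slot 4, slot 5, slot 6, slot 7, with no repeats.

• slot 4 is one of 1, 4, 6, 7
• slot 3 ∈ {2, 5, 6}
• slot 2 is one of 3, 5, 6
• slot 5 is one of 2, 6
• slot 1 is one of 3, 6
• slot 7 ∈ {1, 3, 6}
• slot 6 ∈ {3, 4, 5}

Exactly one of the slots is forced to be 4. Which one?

slot 6

The 7 variables together cover exactly {1, 2, 3, 4, 5, 6, 7} — 7 values for 7 variables — and 7 appears only in slot 4's list, so slot 4 = 7.
Among the 6 still-open variables, 1 fits only slot 7 (and all 6 values in {1, 2, 3, 4, 5, 6} must be used), so slot 7 = 1.
The 5 still-open variables together cover exactly {2, 3, 4, 5, 6} — 5 values for 5 variables — and 4 appears only in slot 6's list, so slot 6 = 4.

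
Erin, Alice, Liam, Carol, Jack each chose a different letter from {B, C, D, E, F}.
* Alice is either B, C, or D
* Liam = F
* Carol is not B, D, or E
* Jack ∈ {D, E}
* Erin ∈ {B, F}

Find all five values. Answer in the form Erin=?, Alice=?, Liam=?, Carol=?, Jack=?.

Liam has just one choice, so Liam = F. Strike F from Erin, Carol.
That leaves Carol = C. So Alice can't be C.
Erin's domain is down to {B}, so Erin = B. Strike B from Alice.
Alice must be D (only option left). Eliminate D elsewhere: Jack.
That leaves Jack = E.

Erin=B, Alice=D, Liam=F, Carol=C, Jack=E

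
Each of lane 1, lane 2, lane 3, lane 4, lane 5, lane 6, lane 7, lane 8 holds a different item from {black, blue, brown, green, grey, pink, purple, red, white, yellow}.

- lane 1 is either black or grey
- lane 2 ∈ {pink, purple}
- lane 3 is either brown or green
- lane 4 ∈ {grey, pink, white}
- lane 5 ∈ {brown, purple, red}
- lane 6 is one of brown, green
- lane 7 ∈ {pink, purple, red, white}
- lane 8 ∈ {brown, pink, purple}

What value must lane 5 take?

The 8 variables together cover exactly {black, brown, green, grey, pink, purple, red, white} — 8 values for 8 variables — and black appears only in lane 1's list, so lane 1 = black.
Among the 7 still-open variables, grey fits only lane 4 (and all 7 values in {brown, green, grey, pink, purple, red, white} must be used), so lane 4 = grey.
The 6 still-open variables draw from only 6 values {brown, green, pink, purple, red, white}, so each is used; only lane 7 can be white, hence lane 7 = white.
Among the 5 still-open variables, red fits only lane 5 (and all 5 values in {brown, green, pink, purple, red} must be used), so lane 5 = red.

red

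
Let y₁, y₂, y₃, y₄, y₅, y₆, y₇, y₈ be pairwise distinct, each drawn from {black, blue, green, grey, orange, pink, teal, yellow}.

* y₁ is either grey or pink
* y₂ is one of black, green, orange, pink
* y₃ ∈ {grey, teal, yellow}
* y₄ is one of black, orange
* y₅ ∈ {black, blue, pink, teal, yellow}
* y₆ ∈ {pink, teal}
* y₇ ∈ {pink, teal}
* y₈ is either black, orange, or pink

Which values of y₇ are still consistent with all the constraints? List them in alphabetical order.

The 8 variables draw from only 8 values {black, blue, green, grey, orange, pink, teal, yellow}, so each is used; only y₅ can be blue, hence y₅ = blue.
The 7 still-open variables draw from only 7 values {black, green, grey, orange, pink, teal, yellow}, so each is used; only y₂ can be green, hence y₂ = green.
The 6 still-open variables draw from only 6 values {black, grey, orange, pink, teal, yellow}, so each is used; only y₃ can be yellow, hence y₃ = yellow.
Among the 5 still-open variables, grey fits only y₁ (and all 5 values in {black, grey, orange, pink, teal} must be used), so y₁ = grey.
The 2 variables y₆ and y₇ are confined to {pink, teal}, which locks those values in; drop them from y₈.
No further eliminations apply; y₇ can still be any of pink, teal.

pink, teal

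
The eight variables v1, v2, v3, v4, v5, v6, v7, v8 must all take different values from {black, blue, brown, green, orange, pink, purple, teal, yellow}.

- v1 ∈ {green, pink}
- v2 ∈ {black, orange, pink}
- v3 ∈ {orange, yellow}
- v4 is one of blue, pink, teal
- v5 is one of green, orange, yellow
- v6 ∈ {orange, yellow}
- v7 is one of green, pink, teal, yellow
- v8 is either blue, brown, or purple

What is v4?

blue

v3 and v6 between them cover only {orange, yellow} — a naked pair. Remove those values from v2, v5, v7.
v5 has just one choice, so v5 = green. So v1, v7 can't be green.
v1's domain is down to {pink}, so v1 = pink. So v2, v4, v7 can't be pink.
That leaves v2 = black.
v7 must be teal (only option left). So v4 can't be teal.
So v4 = blue.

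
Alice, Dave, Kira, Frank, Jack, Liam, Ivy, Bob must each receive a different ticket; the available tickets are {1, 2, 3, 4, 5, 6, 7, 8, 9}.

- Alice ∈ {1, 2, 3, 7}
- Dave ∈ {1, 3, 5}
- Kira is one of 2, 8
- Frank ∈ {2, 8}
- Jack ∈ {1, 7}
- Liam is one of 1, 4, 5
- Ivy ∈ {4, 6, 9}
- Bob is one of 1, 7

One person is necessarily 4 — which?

The 2 variables Kira and Frank are confined to {2, 8}, which locks those values in; drop them from Alice.
The 2 variables Jack and Bob are confined to {1, 7}, which locks those values in; drop them from Alice, Dave, Liam.
Alice must be 3 (only option left). Remove 3 from Dave.
Dave must be 5 (only option left). Remove 5 from Liam.
So 4 goes to Liam.

Liam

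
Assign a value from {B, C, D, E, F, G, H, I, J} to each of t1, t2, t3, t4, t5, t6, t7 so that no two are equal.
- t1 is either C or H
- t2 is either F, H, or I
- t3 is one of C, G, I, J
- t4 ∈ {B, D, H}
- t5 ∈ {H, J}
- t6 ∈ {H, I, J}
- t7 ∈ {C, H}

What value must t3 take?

G

t1 and t7 between them cover only {C, H} — a naked pair. Remove those values from t2, t3, t4, t5, t6.
t5 must be J (only option left). So t3, t6 can't be J.
t6's domain is down to {I}, so t6 = I. Remove I from t2, t3.
So t3 = G.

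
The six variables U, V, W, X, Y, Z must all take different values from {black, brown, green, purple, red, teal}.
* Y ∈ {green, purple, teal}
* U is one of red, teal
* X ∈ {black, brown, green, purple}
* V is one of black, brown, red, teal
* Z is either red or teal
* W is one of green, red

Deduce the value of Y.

purple

U and Z share exactly the 2 values {red, teal}; by pigeonhole those values go to them, so strike red, teal from V, W, Y.
W must be green (only option left). Eliminate green elsewhere: X, Y.
So Y = purple.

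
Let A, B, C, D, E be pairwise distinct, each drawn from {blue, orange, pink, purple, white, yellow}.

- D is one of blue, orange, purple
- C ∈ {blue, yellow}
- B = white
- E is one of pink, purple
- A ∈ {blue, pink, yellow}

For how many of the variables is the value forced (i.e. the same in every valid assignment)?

1

B must be white (only option left).
Determined: B=white. The other variables each still have more than one consistent value. That makes 1.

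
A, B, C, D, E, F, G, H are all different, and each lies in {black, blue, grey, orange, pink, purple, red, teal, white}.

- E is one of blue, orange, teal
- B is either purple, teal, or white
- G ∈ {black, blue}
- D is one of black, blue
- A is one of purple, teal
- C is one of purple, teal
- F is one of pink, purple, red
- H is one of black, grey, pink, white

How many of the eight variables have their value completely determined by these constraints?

2

A and C share exactly the 2 values {purple, teal}; by pigeonhole those values go to them, so strike purple, teal from B, E, F.
B's domain is down to {white}, so B = white. Remove white from H.
The 2 variables D and G are confined to {black, blue}, which locks those values in; drop them from E, H.
E must be orange (only option left).
Determined: B=white, E=orange. The other variables each still have more than one consistent value. That makes 2.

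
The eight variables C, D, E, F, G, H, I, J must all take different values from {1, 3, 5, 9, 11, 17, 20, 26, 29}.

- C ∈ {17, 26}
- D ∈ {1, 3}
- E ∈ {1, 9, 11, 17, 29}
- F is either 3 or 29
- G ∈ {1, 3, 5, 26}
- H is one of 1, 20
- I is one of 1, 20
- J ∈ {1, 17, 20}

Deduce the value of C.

26

The 2 variables H and I are confined to {1, 20}, which locks those values in; drop them from D, E, G, J.
D has just one choice, so D = 3. Strike 3 from F, G.
F must be 29 (only option left). Remove 29 from E.
J must be 17 (only option left). So C, E can't be 17.
So C = 26.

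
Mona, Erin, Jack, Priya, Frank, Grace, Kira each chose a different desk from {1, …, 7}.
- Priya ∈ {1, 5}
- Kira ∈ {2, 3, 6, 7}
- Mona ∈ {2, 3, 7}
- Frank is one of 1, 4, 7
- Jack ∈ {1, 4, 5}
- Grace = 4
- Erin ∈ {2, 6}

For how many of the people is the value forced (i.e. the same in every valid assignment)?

2

Grace must be 4 (only option left). So Jack, Frank can't be 4.
Jack and Priya share exactly the 2 values {1, 5}; by pigeonhole those values go to them, so strike 1, 5 from Frank.
That leaves Frank = 7. So Mona, Kira can't be 7.
Determined: Frank=7, Grace=4. The other people each still have more than one consistent value. That makes 2.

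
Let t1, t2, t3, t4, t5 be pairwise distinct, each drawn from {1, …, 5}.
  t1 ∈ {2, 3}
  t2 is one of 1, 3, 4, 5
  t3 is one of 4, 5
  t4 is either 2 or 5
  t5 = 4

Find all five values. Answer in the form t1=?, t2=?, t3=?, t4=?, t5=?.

t1=3, t2=1, t3=5, t4=2, t5=4

t5's domain is down to {4}, so t5 = 4. Strike 4 from t2, t3.
t3's domain is down to {5}, so t3 = 5. So t2, t4 can't be 5.
t4 must be 2 (only option left). Remove 2 from t1.
t1's domain is down to {3}, so t1 = 3. So t2 can't be 3.
t2 must be 1 (only option left).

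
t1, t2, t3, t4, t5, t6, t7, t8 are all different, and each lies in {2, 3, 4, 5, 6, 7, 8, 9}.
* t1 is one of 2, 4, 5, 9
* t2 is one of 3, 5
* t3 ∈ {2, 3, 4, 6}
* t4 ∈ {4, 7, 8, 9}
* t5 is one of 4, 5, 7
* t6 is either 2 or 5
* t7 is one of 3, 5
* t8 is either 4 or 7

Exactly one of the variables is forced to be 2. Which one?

Among the 8 variables, 6 fits only t3 (and all 8 values in {2, 3, 4, 5, 6, 7, 8, 9} must be used), so t3 = 6.
The 7 still-open variables draw from only 7 values {2, 3, 4, 5, 7, 8, 9}, so each is used; only t4 can be 8, hence t4 = 8.
Among the 6 still-open variables, 9 fits only t1 (and all 6 values in {2, 3, 4, 5, 7, 9} must be used), so t1 = 9.
The 5 still-open variables together cover exactly {2, 3, 4, 5, 7} — 5 values for 5 variables — and 2 appears only in t6's list, so t6 = 2.

t6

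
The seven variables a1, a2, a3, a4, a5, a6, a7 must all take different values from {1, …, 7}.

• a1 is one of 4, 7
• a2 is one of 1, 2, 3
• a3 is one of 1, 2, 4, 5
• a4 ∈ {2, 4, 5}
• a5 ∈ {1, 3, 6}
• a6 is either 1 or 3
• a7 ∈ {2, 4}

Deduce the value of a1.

The 7 variables together cover exactly {1, 2, 3, 4, 5, 6, 7} — 7 values for 7 variables — and 6 appears only in a5's list, so a5 = 6.
The 6 still-open variables draw from only 6 values {1, 2, 3, 4, 5, 7}, so each is used; only a1 can be 7, hence a1 = 7.

7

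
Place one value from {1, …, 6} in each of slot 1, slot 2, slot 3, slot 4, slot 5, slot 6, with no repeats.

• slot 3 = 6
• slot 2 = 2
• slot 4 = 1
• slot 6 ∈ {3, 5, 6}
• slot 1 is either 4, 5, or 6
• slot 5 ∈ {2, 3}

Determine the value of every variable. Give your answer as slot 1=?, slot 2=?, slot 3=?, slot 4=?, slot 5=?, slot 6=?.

slot 2's domain is down to {2}, so slot 2 = 2. Eliminate 2 elsewhere: slot 5.
slot 3 has just one choice, so slot 3 = 6. Strike 6 from slot 1, slot 6.
That leaves slot 4 = 1.
slot 5's domain is down to {3}, so slot 5 = 3. So slot 6 can't be 3.
slot 6's domain is down to {5}, so slot 6 = 5. So slot 1 can't be 5.
slot 1's domain is down to {4}, so slot 1 = 4.

slot 1=4, slot 2=2, slot 3=6, slot 4=1, slot 5=3, slot 6=5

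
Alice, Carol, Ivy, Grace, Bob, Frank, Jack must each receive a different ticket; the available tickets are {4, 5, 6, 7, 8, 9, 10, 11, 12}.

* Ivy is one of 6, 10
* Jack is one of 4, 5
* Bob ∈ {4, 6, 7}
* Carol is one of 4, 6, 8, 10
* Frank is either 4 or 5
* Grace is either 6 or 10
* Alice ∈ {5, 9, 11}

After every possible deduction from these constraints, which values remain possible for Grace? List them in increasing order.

The 2 variables Ivy and Grace are confined to {6, 10}, which locks those values in; drop them from Carol, Bob.
Frank and Jack between them cover only {4, 5} — a naked pair. Remove those values from Alice, Carol, Bob.
Carol's domain is down to {8}, so Carol = 8.
Bob has just one choice, so Bob = 7.
No further eliminations apply; Grace can still be any of 6, 10.

6, 10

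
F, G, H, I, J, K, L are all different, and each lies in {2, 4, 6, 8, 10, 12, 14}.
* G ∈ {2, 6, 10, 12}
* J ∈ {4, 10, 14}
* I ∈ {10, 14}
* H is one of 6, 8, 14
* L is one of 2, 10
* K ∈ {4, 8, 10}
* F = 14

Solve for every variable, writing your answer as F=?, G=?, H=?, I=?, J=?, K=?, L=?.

F has just one choice, so F = 14. Remove 14 from H, I, J.
I has just one choice, so I = 10. So G, J, K, L can't be 10.
J has just one choice, so J = 4. Strike 4 from K.
K has just one choice, so K = 8. Eliminate 8 elsewhere: H.
L has just one choice, so L = 2. Strike 2 from G.
H's domain is down to {6}, so H = 6. So G can't be 6.
G's domain is down to {12}, so G = 12.

F=14, G=12, H=6, I=10, J=4, K=8, L=2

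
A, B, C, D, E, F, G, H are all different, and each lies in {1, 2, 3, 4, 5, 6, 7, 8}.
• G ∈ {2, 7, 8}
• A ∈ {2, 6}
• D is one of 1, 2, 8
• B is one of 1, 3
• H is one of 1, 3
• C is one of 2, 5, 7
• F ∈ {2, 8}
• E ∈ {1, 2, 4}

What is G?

Among the 8 variables, 4 fits only E (and all 8 values in {1, 2, 3, 4, 5, 6, 7, 8} must be used), so E = 4.
The 7 still-open variables together cover exactly {1, 2, 3, 5, 6, 7, 8} — 7 values for 7 variables — and 5 appears only in C's list, so C = 5.
The 6 still-open variables draw from only 6 values {1, 2, 3, 6, 7, 8}, so each is used; only A can be 6, hence A = 6.
Among the 5 still-open variables, 7 fits only G (and all 5 values in {1, 2, 3, 7, 8} must be used), so G = 7.

7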